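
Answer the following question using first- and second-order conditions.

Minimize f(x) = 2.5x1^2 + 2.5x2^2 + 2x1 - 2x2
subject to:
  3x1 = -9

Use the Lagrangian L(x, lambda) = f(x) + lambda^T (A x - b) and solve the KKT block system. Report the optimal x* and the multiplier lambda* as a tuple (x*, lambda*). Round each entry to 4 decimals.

Form the Lagrangian:
  L(x, lambda) = (1/2) x^T Q x + c^T x + lambda^T (A x - b)
Stationarity (grad_x L = 0): Q x + c + A^T lambda = 0.
Primal feasibility: A x = b.

This gives the KKT block system:
  [ Q   A^T ] [ x     ]   [-c ]
  [ A    0  ] [ lambda ] = [ b ]

Solving the linear system:
  x*      = (-3, 0.4)
  lambda* = (4.3333)
  f(x*)   = 16.1

x* = (-3, 0.4), lambda* = (4.3333)


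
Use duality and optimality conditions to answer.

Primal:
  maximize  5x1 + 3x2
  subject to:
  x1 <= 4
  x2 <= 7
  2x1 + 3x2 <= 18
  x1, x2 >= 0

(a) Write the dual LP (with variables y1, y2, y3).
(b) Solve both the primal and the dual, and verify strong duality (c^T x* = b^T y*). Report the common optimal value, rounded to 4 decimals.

The standard primal-dual pair for 'max c^T x s.t. A x <= b, x >= 0' is:
  Dual:  min b^T y  s.t.  A^T y >= c,  y >= 0.

So the dual LP is:
  minimize  4y1 + 7y2 + 18y3
  subject to:
    y1 + 2y3 >= 5
    y2 + 3y3 >= 3
    y1, y2, y3 >= 0

Solving the primal: x* = (4, 3.3333).
  primal value c^T x* = 30.
Solving the dual: y* = (3, 0, 1).
  dual value b^T y* = 30.
Strong duality: c^T x* = b^T y*. Confirmed.

30


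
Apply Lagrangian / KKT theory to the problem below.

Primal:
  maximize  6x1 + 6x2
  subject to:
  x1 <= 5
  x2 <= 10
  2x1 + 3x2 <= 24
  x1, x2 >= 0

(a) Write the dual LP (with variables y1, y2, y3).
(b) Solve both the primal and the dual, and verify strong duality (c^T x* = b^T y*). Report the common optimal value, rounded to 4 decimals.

The standard primal-dual pair for 'max c^T x s.t. A x <= b, x >= 0' is:
  Dual:  min b^T y  s.t.  A^T y >= c,  y >= 0.

So the dual LP is:
  minimize  5y1 + 10y2 + 24y3
  subject to:
    y1 + 2y3 >= 6
    y2 + 3y3 >= 6
    y1, y2, y3 >= 0

Solving the primal: x* = (5, 4.6667).
  primal value c^T x* = 58.
Solving the dual: y* = (2, 0, 2).
  dual value b^T y* = 58.
Strong duality: c^T x* = b^T y*. Confirmed.

58


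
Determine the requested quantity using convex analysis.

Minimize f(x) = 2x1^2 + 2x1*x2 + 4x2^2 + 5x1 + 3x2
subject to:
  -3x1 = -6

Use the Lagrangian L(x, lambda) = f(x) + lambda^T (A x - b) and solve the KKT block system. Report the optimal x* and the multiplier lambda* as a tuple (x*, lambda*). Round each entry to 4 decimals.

Form the Lagrangian:
  L(x, lambda) = (1/2) x^T Q x + c^T x + lambda^T (A x - b)
Stationarity (grad_x L = 0): Q x + c + A^T lambda = 0.
Primal feasibility: A x = b.

This gives the KKT block system:
  [ Q   A^T ] [ x     ]   [-c ]
  [ A    0  ] [ lambda ] = [ b ]

Solving the linear system:
  x*      = (2, -0.875)
  lambda* = (3.75)
  f(x*)   = 14.9375

x* = (2, -0.875), lambda* = (3.75)


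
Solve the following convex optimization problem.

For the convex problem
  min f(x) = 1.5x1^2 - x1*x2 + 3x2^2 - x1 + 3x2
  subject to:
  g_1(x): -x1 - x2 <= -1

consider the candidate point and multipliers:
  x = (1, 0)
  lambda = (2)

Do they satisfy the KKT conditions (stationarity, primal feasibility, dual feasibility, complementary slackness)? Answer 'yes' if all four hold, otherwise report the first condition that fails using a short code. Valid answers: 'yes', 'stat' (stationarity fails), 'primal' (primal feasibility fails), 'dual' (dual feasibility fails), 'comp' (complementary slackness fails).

Gradient of f: grad f(x) = Q x + c = (2, 2)
Constraint values g_i(x) = a_i^T x - b_i:
  g_1((1, 0)) = 0
Stationarity residual: grad f(x) + sum_i lambda_i a_i = (0, 0)
  -> stationarity OK
Primal feasibility (all g_i <= 0): OK
Dual feasibility (all lambda_i >= 0): OK
Complementary slackness (lambda_i * g_i(x) = 0 for all i): OK

Verdict: yes, KKT holds.

yes


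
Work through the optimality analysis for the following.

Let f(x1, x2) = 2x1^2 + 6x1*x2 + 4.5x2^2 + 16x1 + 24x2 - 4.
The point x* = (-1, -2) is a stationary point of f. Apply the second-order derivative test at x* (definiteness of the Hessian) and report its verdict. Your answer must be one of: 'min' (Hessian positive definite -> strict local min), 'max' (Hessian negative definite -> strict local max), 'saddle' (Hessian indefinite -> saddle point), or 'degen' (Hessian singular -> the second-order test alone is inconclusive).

Compute the Hessian H = grad^2 f:
  H = [[4, 6], [6, 9]]
Verify stationarity: grad f(x*) = H x* + g = (0, 0).
Eigenvalues of H: 0, 13.
H has a zero eigenvalue (singular; positive semidefinite but not definite), so H is neither positive definite, negative definite, nor indefinite. The second-order test alone is inconclusive -> degen.
(Indeed, f is constant along the null direction of H through x*, so x* is not a strict local extremum.)

degen


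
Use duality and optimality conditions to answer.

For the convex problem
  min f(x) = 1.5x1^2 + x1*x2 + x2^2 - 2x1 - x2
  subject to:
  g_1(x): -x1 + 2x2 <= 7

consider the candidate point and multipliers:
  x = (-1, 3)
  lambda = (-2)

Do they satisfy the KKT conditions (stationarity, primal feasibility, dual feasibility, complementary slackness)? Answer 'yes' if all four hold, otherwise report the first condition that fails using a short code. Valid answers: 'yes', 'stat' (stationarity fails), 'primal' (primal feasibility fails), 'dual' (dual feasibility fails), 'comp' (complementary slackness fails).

Gradient of f: grad f(x) = Q x + c = (-2, 4)
Constraint values g_i(x) = a_i^T x - b_i:
  g_1((-1, 3)) = 0
Stationarity residual: grad f(x) + sum_i lambda_i a_i = (0, 0)
  -> stationarity OK
Primal feasibility (all g_i <= 0): OK
Dual feasibility (all lambda_i >= 0): FAILS
Complementary slackness (lambda_i * g_i(x) = 0 for all i): OK

Verdict: the first failing condition is dual_feasibility -> dual.

dual


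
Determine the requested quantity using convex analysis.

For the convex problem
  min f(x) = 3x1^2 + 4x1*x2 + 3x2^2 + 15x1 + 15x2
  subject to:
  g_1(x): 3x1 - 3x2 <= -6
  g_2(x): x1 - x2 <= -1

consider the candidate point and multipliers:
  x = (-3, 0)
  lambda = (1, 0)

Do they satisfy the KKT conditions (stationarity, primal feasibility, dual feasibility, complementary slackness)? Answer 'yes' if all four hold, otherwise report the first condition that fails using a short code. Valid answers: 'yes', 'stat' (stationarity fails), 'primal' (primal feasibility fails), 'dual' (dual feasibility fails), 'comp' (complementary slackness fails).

Gradient of f: grad f(x) = Q x + c = (-3, 3)
Constraint values g_i(x) = a_i^T x - b_i:
  g_1((-3, 0)) = -3
  g_2((-3, 0)) = -2
Stationarity residual: grad f(x) + sum_i lambda_i a_i = (0, 0)
  -> stationarity OK
Primal feasibility (all g_i <= 0): OK
Dual feasibility (all lambda_i >= 0): OK
Complementary slackness (lambda_i * g_i(x) = 0 for all i): FAILS

Verdict: the first failing condition is complementary_slackness -> comp.

comp


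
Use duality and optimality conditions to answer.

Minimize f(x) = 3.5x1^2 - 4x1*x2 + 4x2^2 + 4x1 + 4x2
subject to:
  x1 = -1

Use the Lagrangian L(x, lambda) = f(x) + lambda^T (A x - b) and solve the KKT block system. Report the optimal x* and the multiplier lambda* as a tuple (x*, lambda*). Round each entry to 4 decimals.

Form the Lagrangian:
  L(x, lambda) = (1/2) x^T Q x + c^T x + lambda^T (A x - b)
Stationarity (grad_x L = 0): Q x + c + A^T lambda = 0.
Primal feasibility: A x = b.

This gives the KKT block system:
  [ Q   A^T ] [ x     ]   [-c ]
  [ A    0  ] [ lambda ] = [ b ]

Solving the linear system:
  x*      = (-1, -1)
  lambda* = (-1)
  f(x*)   = -4.5

x* = (-1, -1), lambda* = (-1)


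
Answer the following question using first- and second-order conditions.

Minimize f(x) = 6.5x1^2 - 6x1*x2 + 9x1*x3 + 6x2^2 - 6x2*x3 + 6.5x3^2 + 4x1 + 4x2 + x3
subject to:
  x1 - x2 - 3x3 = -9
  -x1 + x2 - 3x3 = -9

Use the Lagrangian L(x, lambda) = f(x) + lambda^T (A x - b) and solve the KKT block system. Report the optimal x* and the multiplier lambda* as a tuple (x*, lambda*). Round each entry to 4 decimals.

Form the Lagrangian:
  L(x, lambda) = (1/2) x^T Q x + c^T x + lambda^T (A x - b)
Stationarity (grad_x L = 0): Q x + c + A^T lambda = 0.
Primal feasibility: A x = b.

This gives the KKT block system:
  [ Q   A^T ] [ x     ]   [-c ]
  [ A    0  ] [ lambda ] = [ b ]

Solving the linear system:
  x*      = (-1.3077, -1.3077, 3)
  lambda* = (-4.9103, 16.9359)
  f(x*)   = 50.3846

x* = (-1.3077, -1.3077, 3), lambda* = (-4.9103, 16.9359)


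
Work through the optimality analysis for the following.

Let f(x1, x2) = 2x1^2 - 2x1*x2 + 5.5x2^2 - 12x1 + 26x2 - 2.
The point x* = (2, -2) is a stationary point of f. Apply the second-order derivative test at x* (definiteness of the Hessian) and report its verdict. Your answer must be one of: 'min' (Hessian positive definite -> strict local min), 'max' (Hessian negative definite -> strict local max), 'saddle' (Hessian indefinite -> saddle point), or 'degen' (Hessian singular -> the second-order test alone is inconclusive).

Compute the Hessian H = grad^2 f:
  H = [[4, -2], [-2, 11]]
Verify stationarity: grad f(x*) = H x* + g = (0, 0).
Eigenvalues of H: 3.4689, 11.5311.
Both eigenvalues > 0, so H is positive definite -> x* is a strict local min.

min


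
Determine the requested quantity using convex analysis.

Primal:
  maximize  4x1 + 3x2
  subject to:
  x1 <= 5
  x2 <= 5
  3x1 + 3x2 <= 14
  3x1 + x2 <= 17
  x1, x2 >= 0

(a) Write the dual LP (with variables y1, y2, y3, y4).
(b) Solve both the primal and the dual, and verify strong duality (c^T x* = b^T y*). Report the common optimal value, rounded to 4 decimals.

The standard primal-dual pair for 'max c^T x s.t. A x <= b, x >= 0' is:
  Dual:  min b^T y  s.t.  A^T y >= c,  y >= 0.

So the dual LP is:
  minimize  5y1 + 5y2 + 14y3 + 17y4
  subject to:
    y1 + 3y3 + 3y4 >= 4
    y2 + 3y3 + y4 >= 3
    y1, y2, y3, y4 >= 0

Solving the primal: x* = (4.6667, 0).
  primal value c^T x* = 18.6667.
Solving the dual: y* = (0, 0, 1.3333, 0).
  dual value b^T y* = 18.6667.
Strong duality: c^T x* = b^T y*. Confirmed.

18.6667


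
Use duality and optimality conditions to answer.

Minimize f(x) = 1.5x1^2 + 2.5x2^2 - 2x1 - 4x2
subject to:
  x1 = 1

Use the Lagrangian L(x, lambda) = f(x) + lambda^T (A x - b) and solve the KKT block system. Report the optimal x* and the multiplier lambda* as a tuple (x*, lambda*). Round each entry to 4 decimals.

Form the Lagrangian:
  L(x, lambda) = (1/2) x^T Q x + c^T x + lambda^T (A x - b)
Stationarity (grad_x L = 0): Q x + c + A^T lambda = 0.
Primal feasibility: A x = b.

This gives the KKT block system:
  [ Q   A^T ] [ x     ]   [-c ]
  [ A    0  ] [ lambda ] = [ b ]

Solving the linear system:
  x*      = (1, 0.8)
  lambda* = (-1)
  f(x*)   = -2.1

x* = (1, 0.8), lambda* = (-1)


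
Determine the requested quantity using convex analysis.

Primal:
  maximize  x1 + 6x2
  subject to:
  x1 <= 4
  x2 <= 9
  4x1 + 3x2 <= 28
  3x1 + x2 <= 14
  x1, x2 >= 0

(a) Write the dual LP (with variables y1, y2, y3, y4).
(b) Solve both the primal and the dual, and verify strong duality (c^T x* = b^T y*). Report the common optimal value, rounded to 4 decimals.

The standard primal-dual pair for 'max c^T x s.t. A x <= b, x >= 0' is:
  Dual:  min b^T y  s.t.  A^T y >= c,  y >= 0.

So the dual LP is:
  minimize  4y1 + 9y2 + 28y3 + 14y4
  subject to:
    y1 + 4y3 + 3y4 >= 1
    y2 + 3y3 + y4 >= 6
    y1, y2, y3, y4 >= 0

Solving the primal: x* = (0.25, 9).
  primal value c^T x* = 54.25.
Solving the dual: y* = (0, 5.25, 0.25, 0).
  dual value b^T y* = 54.25.
Strong duality: c^T x* = b^T y*. Confirmed.

54.25


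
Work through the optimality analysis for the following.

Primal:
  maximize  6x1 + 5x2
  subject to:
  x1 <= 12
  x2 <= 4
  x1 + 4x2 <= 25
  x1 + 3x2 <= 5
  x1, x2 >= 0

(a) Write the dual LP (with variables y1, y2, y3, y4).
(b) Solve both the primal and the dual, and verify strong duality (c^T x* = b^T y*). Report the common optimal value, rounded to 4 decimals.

The standard primal-dual pair for 'max c^T x s.t. A x <= b, x >= 0' is:
  Dual:  min b^T y  s.t.  A^T y >= c,  y >= 0.

So the dual LP is:
  minimize  12y1 + 4y2 + 25y3 + 5y4
  subject to:
    y1 + y3 + y4 >= 6
    y2 + 4y3 + 3y4 >= 5
    y1, y2, y3, y4 >= 0

Solving the primal: x* = (5, 0).
  primal value c^T x* = 30.
Solving the dual: y* = (0, 0, 0, 6).
  dual value b^T y* = 30.
Strong duality: c^T x* = b^T y*. Confirmed.

30


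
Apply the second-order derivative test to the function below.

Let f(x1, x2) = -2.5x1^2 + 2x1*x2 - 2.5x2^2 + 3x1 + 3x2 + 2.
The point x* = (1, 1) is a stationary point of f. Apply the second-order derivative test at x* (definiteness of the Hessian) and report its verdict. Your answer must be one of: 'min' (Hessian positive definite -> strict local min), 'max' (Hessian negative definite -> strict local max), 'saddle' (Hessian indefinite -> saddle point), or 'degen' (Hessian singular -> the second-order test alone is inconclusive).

Compute the Hessian H = grad^2 f:
  H = [[-5, 2], [2, -5]]
Verify stationarity: grad f(x*) = H x* + g = (0, 0).
Eigenvalues of H: -7, -3.
Both eigenvalues < 0, so H is negative definite -> x* is a strict local max.

max


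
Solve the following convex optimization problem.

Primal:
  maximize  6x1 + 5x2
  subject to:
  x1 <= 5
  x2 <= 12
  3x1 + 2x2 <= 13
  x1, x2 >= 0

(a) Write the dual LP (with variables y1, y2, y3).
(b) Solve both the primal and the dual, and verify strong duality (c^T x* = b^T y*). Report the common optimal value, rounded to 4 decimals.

The standard primal-dual pair for 'max c^T x s.t. A x <= b, x >= 0' is:
  Dual:  min b^T y  s.t.  A^T y >= c,  y >= 0.

So the dual LP is:
  minimize  5y1 + 12y2 + 13y3
  subject to:
    y1 + 3y3 >= 6
    y2 + 2y3 >= 5
    y1, y2, y3 >= 0

Solving the primal: x* = (0, 6.5).
  primal value c^T x* = 32.5.
Solving the dual: y* = (0, 0, 2.5).
  dual value b^T y* = 32.5.
Strong duality: c^T x* = b^T y*. Confirmed.

32.5


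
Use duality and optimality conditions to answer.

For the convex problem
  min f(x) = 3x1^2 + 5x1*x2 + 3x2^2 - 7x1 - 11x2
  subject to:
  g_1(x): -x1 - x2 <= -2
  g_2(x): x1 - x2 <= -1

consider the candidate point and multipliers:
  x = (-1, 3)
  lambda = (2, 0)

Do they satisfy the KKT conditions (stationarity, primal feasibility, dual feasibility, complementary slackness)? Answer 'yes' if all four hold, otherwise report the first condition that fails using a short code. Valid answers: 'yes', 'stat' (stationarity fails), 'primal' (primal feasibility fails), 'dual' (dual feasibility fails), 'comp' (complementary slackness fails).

Gradient of f: grad f(x) = Q x + c = (2, 2)
Constraint values g_i(x) = a_i^T x - b_i:
  g_1((-1, 3)) = 0
  g_2((-1, 3)) = -3
Stationarity residual: grad f(x) + sum_i lambda_i a_i = (0, 0)
  -> stationarity OK
Primal feasibility (all g_i <= 0): OK
Dual feasibility (all lambda_i >= 0): OK
Complementary slackness (lambda_i * g_i(x) = 0 for all i): OK

Verdict: yes, KKT holds.

yes


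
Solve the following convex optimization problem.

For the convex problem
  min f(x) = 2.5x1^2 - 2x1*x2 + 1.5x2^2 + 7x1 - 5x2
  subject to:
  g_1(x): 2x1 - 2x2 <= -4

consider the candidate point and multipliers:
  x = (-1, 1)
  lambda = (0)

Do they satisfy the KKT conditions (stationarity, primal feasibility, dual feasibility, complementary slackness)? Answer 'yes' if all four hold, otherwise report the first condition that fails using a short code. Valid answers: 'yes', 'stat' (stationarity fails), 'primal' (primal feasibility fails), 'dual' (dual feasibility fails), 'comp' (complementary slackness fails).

Gradient of f: grad f(x) = Q x + c = (0, 0)
Constraint values g_i(x) = a_i^T x - b_i:
  g_1((-1, 1)) = 0
Stationarity residual: grad f(x) + sum_i lambda_i a_i = (0, 0)
  -> stationarity OK
Primal feasibility (all g_i <= 0): OK
Dual feasibility (all lambda_i >= 0): OK
Complementary slackness (lambda_i * g_i(x) = 0 for all i): OK

Verdict: yes, KKT holds.

yes


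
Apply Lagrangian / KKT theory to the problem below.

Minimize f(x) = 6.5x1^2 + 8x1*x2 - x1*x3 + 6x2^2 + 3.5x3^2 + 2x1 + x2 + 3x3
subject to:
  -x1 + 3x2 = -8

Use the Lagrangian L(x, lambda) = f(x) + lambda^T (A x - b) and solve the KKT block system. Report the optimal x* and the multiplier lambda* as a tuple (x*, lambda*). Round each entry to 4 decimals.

Form the Lagrangian:
  L(x, lambda) = (1/2) x^T Q x + c^T x + lambda^T (A x - b)
Stationarity (grad_x L = 0): Q x + c + A^T lambda = 0.
Primal feasibility: A x = b.

This gives the KKT block system:
  [ Q   A^T ] [ x     ]   [-c ]
  [ A    0  ] [ lambda ] = [ b ]

Solving the linear system:
  x*      = (1.4976, -2.1675, -0.2146)
  lambda* = (4.3431)
  f(x*)   = 17.4642

x* = (1.4976, -2.1675, -0.2146), lambda* = (4.3431)


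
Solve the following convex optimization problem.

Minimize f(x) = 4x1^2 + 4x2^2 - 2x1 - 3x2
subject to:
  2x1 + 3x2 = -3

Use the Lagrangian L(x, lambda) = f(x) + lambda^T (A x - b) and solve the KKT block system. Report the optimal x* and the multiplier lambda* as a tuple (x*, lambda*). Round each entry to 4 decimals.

Form the Lagrangian:
  L(x, lambda) = (1/2) x^T Q x + c^T x + lambda^T (A x - b)
Stationarity (grad_x L = 0): Q x + c + A^T lambda = 0.
Primal feasibility: A x = b.

This gives the KKT block system:
  [ Q   A^T ] [ x     ]   [-c ]
  [ A    0  ] [ lambda ] = [ b ]

Solving the linear system:
  x*      = (-0.4615, -0.6923)
  lambda* = (2.8462)
  f(x*)   = 5.7692

x* = (-0.4615, -0.6923), lambda* = (2.8462)


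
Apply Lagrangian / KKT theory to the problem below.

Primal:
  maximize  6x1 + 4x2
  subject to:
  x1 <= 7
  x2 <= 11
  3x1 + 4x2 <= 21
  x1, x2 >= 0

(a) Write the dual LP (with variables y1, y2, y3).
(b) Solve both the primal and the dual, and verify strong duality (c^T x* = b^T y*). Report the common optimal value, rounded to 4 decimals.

The standard primal-dual pair for 'max c^T x s.t. A x <= b, x >= 0' is:
  Dual:  min b^T y  s.t.  A^T y >= c,  y >= 0.

So the dual LP is:
  minimize  7y1 + 11y2 + 21y3
  subject to:
    y1 + 3y3 >= 6
    y2 + 4y3 >= 4
    y1, y2, y3 >= 0

Solving the primal: x* = (7, 0).
  primal value c^T x* = 42.
Solving the dual: y* = (3, 0, 1).
  dual value b^T y* = 42.
Strong duality: c^T x* = b^T y*. Confirmed.

42


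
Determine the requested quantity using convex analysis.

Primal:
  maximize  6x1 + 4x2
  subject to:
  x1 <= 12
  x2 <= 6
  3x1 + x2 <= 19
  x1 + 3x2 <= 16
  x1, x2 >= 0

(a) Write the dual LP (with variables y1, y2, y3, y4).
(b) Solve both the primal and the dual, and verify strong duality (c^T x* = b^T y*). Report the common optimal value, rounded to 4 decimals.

The standard primal-dual pair for 'max c^T x s.t. A x <= b, x >= 0' is:
  Dual:  min b^T y  s.t.  A^T y >= c,  y >= 0.

So the dual LP is:
  minimize  12y1 + 6y2 + 19y3 + 16y4
  subject to:
    y1 + 3y3 + y4 >= 6
    y2 + y3 + 3y4 >= 4
    y1, y2, y3, y4 >= 0

Solving the primal: x* = (5.125, 3.625).
  primal value c^T x* = 45.25.
Solving the dual: y* = (0, 0, 1.75, 0.75).
  dual value b^T y* = 45.25.
Strong duality: c^T x* = b^T y*. Confirmed.

45.25


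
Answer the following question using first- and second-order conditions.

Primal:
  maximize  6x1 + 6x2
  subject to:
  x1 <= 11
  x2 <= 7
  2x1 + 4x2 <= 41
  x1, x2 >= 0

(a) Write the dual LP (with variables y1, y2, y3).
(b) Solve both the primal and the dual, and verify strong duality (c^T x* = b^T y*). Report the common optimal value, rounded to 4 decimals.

The standard primal-dual pair for 'max c^T x s.t. A x <= b, x >= 0' is:
  Dual:  min b^T y  s.t.  A^T y >= c,  y >= 0.

So the dual LP is:
  minimize  11y1 + 7y2 + 41y3
  subject to:
    y1 + 2y3 >= 6
    y2 + 4y3 >= 6
    y1, y2, y3 >= 0

Solving the primal: x* = (11, 4.75).
  primal value c^T x* = 94.5.
Solving the dual: y* = (3, 0, 1.5).
  dual value b^T y* = 94.5.
Strong duality: c^T x* = b^T y*. Confirmed.

94.5


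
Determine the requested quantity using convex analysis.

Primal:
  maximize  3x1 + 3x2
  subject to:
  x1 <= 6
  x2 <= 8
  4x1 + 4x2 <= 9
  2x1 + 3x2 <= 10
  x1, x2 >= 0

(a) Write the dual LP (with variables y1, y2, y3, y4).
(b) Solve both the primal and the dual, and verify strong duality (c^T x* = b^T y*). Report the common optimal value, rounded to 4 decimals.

The standard primal-dual pair for 'max c^T x s.t. A x <= b, x >= 0' is:
  Dual:  min b^T y  s.t.  A^T y >= c,  y >= 0.

So the dual LP is:
  minimize  6y1 + 8y2 + 9y3 + 10y4
  subject to:
    y1 + 4y3 + 2y4 >= 3
    y2 + 4y3 + 3y4 >= 3
    y1, y2, y3, y4 >= 0

Solving the primal: x* = (2.25, 0).
  primal value c^T x* = 6.75.
Solving the dual: y* = (0, 0, 0.75, 0).
  dual value b^T y* = 6.75.
Strong duality: c^T x* = b^T y*. Confirmed.

6.75


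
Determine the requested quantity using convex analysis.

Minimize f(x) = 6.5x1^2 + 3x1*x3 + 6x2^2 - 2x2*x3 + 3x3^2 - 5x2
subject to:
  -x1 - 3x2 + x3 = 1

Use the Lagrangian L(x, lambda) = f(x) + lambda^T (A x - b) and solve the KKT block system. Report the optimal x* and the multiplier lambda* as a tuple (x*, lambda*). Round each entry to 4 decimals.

Form the Lagrangian:
  L(x, lambda) = (1/2) x^T Q x + c^T x + lambda^T (A x - b)
Stationarity (grad_x L = 0): Q x + c + A^T lambda = 0.
Primal feasibility: A x = b.

This gives the KKT block system:
  [ Q   A^T ] [ x     ]   [-c ]
  [ A    0  ] [ lambda ] = [ b ]

Solving the linear system:
  x*      = (-0.291, -0.069, 0.5021)
  lambda* = (-2.2772)
  f(x*)   = 1.311

x* = (-0.291, -0.069, 0.5021), lambda* = (-2.2772)


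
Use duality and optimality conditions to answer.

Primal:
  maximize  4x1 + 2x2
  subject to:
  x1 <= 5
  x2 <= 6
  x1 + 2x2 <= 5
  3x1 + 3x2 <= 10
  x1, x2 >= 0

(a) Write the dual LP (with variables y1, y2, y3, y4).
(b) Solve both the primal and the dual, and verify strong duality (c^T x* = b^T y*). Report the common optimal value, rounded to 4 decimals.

The standard primal-dual pair for 'max c^T x s.t. A x <= b, x >= 0' is:
  Dual:  min b^T y  s.t.  A^T y >= c,  y >= 0.

So the dual LP is:
  minimize  5y1 + 6y2 + 5y3 + 10y4
  subject to:
    y1 + y3 + 3y4 >= 4
    y2 + 2y3 + 3y4 >= 2
    y1, y2, y3, y4 >= 0

Solving the primal: x* = (3.3333, 0).
  primal value c^T x* = 13.3333.
Solving the dual: y* = (0, 0, 0, 1.3333).
  dual value b^T y* = 13.3333.
Strong duality: c^T x* = b^T y*. Confirmed.

13.3333


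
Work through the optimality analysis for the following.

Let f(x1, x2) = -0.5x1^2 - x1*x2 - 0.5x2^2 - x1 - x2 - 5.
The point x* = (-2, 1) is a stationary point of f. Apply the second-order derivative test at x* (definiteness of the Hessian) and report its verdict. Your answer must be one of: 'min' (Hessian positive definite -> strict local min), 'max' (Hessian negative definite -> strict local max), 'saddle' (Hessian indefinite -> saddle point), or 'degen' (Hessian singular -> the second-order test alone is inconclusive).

Compute the Hessian H = grad^2 f:
  H = [[-1, -1], [-1, -1]]
Verify stationarity: grad f(x*) = H x* + g = (0, 0).
Eigenvalues of H: -2, 0.
H has a zero eigenvalue (singular; negative semidefinite but not definite), so H is neither positive definite, negative definite, nor indefinite. The second-order test alone is inconclusive -> degen.
(Indeed, f is constant along the null direction of H through x*, so x* is not a strict local extremum.)

degen


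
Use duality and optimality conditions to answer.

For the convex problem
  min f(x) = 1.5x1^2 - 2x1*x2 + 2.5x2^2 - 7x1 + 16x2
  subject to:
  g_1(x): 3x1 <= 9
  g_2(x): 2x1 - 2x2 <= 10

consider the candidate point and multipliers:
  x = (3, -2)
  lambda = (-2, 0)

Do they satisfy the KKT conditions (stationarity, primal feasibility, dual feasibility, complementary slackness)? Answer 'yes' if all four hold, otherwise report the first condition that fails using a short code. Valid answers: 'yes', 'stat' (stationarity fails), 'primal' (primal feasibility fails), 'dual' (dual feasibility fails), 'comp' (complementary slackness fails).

Gradient of f: grad f(x) = Q x + c = (6, 0)
Constraint values g_i(x) = a_i^T x - b_i:
  g_1((3, -2)) = 0
  g_2((3, -2)) = 0
Stationarity residual: grad f(x) + sum_i lambda_i a_i = (0, 0)
  -> stationarity OK
Primal feasibility (all g_i <= 0): OK
Dual feasibility (all lambda_i >= 0): FAILS
Complementary slackness (lambda_i * g_i(x) = 0 for all i): OK

Verdict: the first failing condition is dual_feasibility -> dual.

dual


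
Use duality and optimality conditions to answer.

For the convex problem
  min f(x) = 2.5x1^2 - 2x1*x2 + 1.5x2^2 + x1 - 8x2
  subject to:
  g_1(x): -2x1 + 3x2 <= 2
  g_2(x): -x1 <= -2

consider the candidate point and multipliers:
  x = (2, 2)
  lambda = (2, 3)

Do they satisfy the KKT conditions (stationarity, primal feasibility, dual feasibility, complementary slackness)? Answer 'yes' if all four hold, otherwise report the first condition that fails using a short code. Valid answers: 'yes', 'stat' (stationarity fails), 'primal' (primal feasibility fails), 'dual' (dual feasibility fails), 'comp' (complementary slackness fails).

Gradient of f: grad f(x) = Q x + c = (7, -6)
Constraint values g_i(x) = a_i^T x - b_i:
  g_1((2, 2)) = 0
  g_2((2, 2)) = 0
Stationarity residual: grad f(x) + sum_i lambda_i a_i = (0, 0)
  -> stationarity OK
Primal feasibility (all g_i <= 0): OK
Dual feasibility (all lambda_i >= 0): OK
Complementary slackness (lambda_i * g_i(x) = 0 for all i): OK

Verdict: yes, KKT holds.

yes


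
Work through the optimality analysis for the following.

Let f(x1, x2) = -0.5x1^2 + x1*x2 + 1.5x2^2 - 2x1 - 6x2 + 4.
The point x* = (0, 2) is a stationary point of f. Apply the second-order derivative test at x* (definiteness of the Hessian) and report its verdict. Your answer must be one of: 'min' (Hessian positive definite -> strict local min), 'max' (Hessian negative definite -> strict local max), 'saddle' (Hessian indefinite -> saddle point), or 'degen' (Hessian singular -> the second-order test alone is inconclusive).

Compute the Hessian H = grad^2 f:
  H = [[-1, 1], [1, 3]]
Verify stationarity: grad f(x*) = H x* + g = (0, 0).
Eigenvalues of H: -1.2361, 3.2361.
Eigenvalues have mixed signs, so H is indefinite -> x* is a saddle point.

saddle


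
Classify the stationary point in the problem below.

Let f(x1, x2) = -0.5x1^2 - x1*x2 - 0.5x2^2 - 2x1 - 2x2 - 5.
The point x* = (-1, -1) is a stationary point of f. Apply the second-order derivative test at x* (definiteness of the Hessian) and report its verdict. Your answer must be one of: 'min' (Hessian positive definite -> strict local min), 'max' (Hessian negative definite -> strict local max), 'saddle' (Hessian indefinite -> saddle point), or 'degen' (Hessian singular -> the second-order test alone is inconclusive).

Compute the Hessian H = grad^2 f:
  H = [[-1, -1], [-1, -1]]
Verify stationarity: grad f(x*) = H x* + g = (0, 0).
Eigenvalues of H: -2, 0.
H has a zero eigenvalue (singular; negative semidefinite but not definite), so H is neither positive definite, negative definite, nor indefinite. The second-order test alone is inconclusive -> degen.
(Indeed, f is constant along the null direction of H through x*, so x* is not a strict local extremum.)

degen


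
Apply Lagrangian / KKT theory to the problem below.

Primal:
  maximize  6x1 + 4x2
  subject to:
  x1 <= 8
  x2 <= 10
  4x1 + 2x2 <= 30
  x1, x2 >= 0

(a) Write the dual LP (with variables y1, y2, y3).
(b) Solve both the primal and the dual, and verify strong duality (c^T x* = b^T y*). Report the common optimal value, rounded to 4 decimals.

The standard primal-dual pair for 'max c^T x s.t. A x <= b, x >= 0' is:
  Dual:  min b^T y  s.t.  A^T y >= c,  y >= 0.

So the dual LP is:
  minimize  8y1 + 10y2 + 30y3
  subject to:
    y1 + 4y3 >= 6
    y2 + 2y3 >= 4
    y1, y2, y3 >= 0

Solving the primal: x* = (2.5, 10).
  primal value c^T x* = 55.
Solving the dual: y* = (0, 1, 1.5).
  dual value b^T y* = 55.
Strong duality: c^T x* = b^T y*. Confirmed.

55


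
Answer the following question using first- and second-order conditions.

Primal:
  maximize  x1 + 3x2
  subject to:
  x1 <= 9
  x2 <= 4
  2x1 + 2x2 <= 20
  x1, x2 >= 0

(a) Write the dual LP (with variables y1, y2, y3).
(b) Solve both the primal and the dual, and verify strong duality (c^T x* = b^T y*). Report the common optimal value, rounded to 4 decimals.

The standard primal-dual pair for 'max c^T x s.t. A x <= b, x >= 0' is:
  Dual:  min b^T y  s.t.  A^T y >= c,  y >= 0.

So the dual LP is:
  minimize  9y1 + 4y2 + 20y3
  subject to:
    y1 + 2y3 >= 1
    y2 + 2y3 >= 3
    y1, y2, y3 >= 0

Solving the primal: x* = (6, 4).
  primal value c^T x* = 18.
Solving the dual: y* = (0, 2, 0.5).
  dual value b^T y* = 18.
Strong duality: c^T x* = b^T y*. Confirmed.

18


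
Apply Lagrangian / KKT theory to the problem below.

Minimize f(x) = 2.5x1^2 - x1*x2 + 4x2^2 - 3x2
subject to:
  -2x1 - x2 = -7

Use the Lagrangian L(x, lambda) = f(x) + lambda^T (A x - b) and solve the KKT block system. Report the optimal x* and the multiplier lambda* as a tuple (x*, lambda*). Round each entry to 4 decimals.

Form the Lagrangian:
  L(x, lambda) = (1/2) x^T Q x + c^T x + lambda^T (A x - b)
Stationarity (grad_x L = 0): Q x + c + A^T lambda = 0.
Primal feasibility: A x = b.

This gives the KKT block system:
  [ Q   A^T ] [ x     ]   [-c ]
  [ A    0  ] [ lambda ] = [ b ]

Solving the linear system:
  x*      = (2.7561, 1.4878)
  lambda* = (6.1463)
  f(x*)   = 19.2805

x* = (2.7561, 1.4878), lambda* = (6.1463)


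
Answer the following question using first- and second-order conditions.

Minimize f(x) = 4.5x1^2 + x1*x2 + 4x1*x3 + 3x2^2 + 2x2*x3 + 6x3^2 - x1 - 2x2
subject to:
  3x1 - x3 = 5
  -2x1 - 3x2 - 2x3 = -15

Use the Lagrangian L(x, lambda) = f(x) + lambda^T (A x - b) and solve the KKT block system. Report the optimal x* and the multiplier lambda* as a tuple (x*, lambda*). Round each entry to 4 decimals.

Form the Lagrangian:
  L(x, lambda) = (1/2) x^T Q x + c^T x + lambda^T (A x - b)
Stationarity (grad_x L = 0): Q x + c + A^T lambda = 0.
Primal feasibility: A x = b.

This gives the KKT block system:
  [ Q   A^T ] [ x     ]   [-c ]
  [ A    0  ] [ lambda ] = [ b ]

Solving the linear system:
  x*      = (1.6674, 3.8869, 0.0023)
  lambda* = (-0.858, 7.6644)
  f(x*)   = 54.9074

x* = (1.6674, 3.8869, 0.0023), lambda* = (-0.858, 7.6644)


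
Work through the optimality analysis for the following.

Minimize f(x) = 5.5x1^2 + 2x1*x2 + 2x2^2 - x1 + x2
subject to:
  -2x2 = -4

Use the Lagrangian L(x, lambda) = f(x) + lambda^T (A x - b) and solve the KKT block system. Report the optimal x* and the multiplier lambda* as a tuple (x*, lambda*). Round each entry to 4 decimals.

Form the Lagrangian:
  L(x, lambda) = (1/2) x^T Q x + c^T x + lambda^T (A x - b)
Stationarity (grad_x L = 0): Q x + c + A^T lambda = 0.
Primal feasibility: A x = b.

This gives the KKT block system:
  [ Q   A^T ] [ x     ]   [-c ]
  [ A    0  ] [ lambda ] = [ b ]

Solving the linear system:
  x*      = (-0.2727, 2)
  lambda* = (4.2273)
  f(x*)   = 9.5909

x* = (-0.2727, 2), lambda* = (4.2273)


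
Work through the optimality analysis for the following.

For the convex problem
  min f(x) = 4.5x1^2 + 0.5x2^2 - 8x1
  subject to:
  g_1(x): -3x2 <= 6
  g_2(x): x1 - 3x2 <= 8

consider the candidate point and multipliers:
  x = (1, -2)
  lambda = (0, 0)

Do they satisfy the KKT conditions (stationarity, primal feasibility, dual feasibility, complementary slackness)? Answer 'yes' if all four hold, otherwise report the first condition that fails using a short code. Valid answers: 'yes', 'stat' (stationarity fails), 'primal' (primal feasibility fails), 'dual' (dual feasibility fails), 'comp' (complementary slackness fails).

Gradient of f: grad f(x) = Q x + c = (1, -2)
Constraint values g_i(x) = a_i^T x - b_i:
  g_1((1, -2)) = 0
  g_2((1, -2)) = -1
Stationarity residual: grad f(x) + sum_i lambda_i a_i = (1, -2)
  -> stationarity FAILS
Primal feasibility (all g_i <= 0): OK
Dual feasibility (all lambda_i >= 0): OK
Complementary slackness (lambda_i * g_i(x) = 0 for all i): OK

Verdict: the first failing condition is stationarity -> stat.

stat


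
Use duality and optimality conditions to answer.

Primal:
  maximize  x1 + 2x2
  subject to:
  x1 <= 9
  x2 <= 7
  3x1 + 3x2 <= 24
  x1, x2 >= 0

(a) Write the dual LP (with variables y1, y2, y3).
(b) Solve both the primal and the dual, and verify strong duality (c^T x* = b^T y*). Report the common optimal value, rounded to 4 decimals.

The standard primal-dual pair for 'max c^T x s.t. A x <= b, x >= 0' is:
  Dual:  min b^T y  s.t.  A^T y >= c,  y >= 0.

So the dual LP is:
  minimize  9y1 + 7y2 + 24y3
  subject to:
    y1 + 3y3 >= 1
    y2 + 3y3 >= 2
    y1, y2, y3 >= 0

Solving the primal: x* = (1, 7).
  primal value c^T x* = 15.
Solving the dual: y* = (0, 1, 0.3333).
  dual value b^T y* = 15.
Strong duality: c^T x* = b^T y*. Confirmed.

15


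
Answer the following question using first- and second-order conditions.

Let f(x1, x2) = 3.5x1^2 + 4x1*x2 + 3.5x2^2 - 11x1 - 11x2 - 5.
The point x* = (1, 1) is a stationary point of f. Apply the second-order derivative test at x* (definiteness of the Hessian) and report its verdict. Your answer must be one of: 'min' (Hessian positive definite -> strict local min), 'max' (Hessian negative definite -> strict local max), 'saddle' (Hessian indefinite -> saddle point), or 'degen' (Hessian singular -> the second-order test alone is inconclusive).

Compute the Hessian H = grad^2 f:
  H = [[7, 4], [4, 7]]
Verify stationarity: grad f(x*) = H x* + g = (0, 0).
Eigenvalues of H: 3, 11.
Both eigenvalues > 0, so H is positive definite -> x* is a strict local min.

min


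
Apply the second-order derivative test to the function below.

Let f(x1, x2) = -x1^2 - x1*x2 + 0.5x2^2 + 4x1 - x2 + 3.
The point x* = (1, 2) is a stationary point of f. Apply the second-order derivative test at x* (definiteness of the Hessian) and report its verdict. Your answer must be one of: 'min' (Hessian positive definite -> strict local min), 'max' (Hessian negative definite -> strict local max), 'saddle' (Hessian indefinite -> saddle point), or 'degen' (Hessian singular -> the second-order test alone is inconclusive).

Compute the Hessian H = grad^2 f:
  H = [[-2, -1], [-1, 1]]
Verify stationarity: grad f(x*) = H x* + g = (0, 0).
Eigenvalues of H: -2.3028, 1.3028.
Eigenvalues have mixed signs, so H is indefinite -> x* is a saddle point.

saddle


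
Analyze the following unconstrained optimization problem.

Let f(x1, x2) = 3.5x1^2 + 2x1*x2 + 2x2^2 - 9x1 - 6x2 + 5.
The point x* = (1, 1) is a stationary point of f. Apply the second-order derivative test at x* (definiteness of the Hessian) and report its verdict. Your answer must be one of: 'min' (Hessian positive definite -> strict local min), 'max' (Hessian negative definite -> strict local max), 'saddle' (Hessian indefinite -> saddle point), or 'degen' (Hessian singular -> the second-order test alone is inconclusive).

Compute the Hessian H = grad^2 f:
  H = [[7, 2], [2, 4]]
Verify stationarity: grad f(x*) = H x* + g = (0, 0).
Eigenvalues of H: 3, 8.
Both eigenvalues > 0, so H is positive definite -> x* is a strict local min.

min


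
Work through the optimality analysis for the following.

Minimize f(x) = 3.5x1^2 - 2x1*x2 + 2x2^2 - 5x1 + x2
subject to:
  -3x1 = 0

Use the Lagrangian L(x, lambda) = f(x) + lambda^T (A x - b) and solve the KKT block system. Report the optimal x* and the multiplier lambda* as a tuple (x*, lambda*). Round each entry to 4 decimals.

Form the Lagrangian:
  L(x, lambda) = (1/2) x^T Q x + c^T x + lambda^T (A x - b)
Stationarity (grad_x L = 0): Q x + c + A^T lambda = 0.
Primal feasibility: A x = b.

This gives the KKT block system:
  [ Q   A^T ] [ x     ]   [-c ]
  [ A    0  ] [ lambda ] = [ b ]

Solving the linear system:
  x*      = (0, -0.25)
  lambda* = (-1.5)
  f(x*)   = -0.125

x* = (0, -0.25), lambda* = (-1.5)


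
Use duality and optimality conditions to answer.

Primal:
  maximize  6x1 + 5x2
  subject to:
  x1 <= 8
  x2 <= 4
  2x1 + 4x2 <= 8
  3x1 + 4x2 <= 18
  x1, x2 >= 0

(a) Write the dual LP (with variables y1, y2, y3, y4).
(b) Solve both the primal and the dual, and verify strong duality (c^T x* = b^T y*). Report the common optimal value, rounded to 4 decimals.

The standard primal-dual pair for 'max c^T x s.t. A x <= b, x >= 0' is:
  Dual:  min b^T y  s.t.  A^T y >= c,  y >= 0.

So the dual LP is:
  minimize  8y1 + 4y2 + 8y3 + 18y4
  subject to:
    y1 + 2y3 + 3y4 >= 6
    y2 + 4y3 + 4y4 >= 5
    y1, y2, y3, y4 >= 0

Solving the primal: x* = (4, 0).
  primal value c^T x* = 24.
Solving the dual: y* = (0, 0, 3, 0).
  dual value b^T y* = 24.
Strong duality: c^T x* = b^T y*. Confirmed.

24


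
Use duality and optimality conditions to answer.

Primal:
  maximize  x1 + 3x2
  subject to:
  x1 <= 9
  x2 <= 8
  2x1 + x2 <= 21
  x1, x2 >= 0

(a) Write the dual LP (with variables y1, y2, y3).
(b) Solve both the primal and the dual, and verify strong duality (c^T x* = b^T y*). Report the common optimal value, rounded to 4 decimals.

The standard primal-dual pair for 'max c^T x s.t. A x <= b, x >= 0' is:
  Dual:  min b^T y  s.t.  A^T y >= c,  y >= 0.

So the dual LP is:
  minimize  9y1 + 8y2 + 21y3
  subject to:
    y1 + 2y3 >= 1
    y2 + y3 >= 3
    y1, y2, y3 >= 0

Solving the primal: x* = (6.5, 8).
  primal value c^T x* = 30.5.
Solving the dual: y* = (0, 2.5, 0.5).
  dual value b^T y* = 30.5.
Strong duality: c^T x* = b^T y*. Confirmed.

30.5


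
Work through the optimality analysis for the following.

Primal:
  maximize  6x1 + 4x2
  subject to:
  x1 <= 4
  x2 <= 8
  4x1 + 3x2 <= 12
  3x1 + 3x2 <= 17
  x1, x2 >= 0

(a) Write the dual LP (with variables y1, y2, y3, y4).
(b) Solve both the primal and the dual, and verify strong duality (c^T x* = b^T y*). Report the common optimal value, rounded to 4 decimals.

The standard primal-dual pair for 'max c^T x s.t. A x <= b, x >= 0' is:
  Dual:  min b^T y  s.t.  A^T y >= c,  y >= 0.

So the dual LP is:
  minimize  4y1 + 8y2 + 12y3 + 17y4
  subject to:
    y1 + 4y3 + 3y4 >= 6
    y2 + 3y3 + 3y4 >= 4
    y1, y2, y3, y4 >= 0

Solving the primal: x* = (3, 0).
  primal value c^T x* = 18.
Solving the dual: y* = (0, 0, 1.5, 0).
  dual value b^T y* = 18.
Strong duality: c^T x* = b^T y*. Confirmed.

18


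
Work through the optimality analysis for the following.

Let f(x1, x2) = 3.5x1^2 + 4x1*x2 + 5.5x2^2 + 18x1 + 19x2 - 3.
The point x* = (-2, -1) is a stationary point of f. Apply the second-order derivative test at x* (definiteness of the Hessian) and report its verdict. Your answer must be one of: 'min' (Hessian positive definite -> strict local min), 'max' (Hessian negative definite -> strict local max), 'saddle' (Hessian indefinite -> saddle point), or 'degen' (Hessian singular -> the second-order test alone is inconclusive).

Compute the Hessian H = grad^2 f:
  H = [[7, 4], [4, 11]]
Verify stationarity: grad f(x*) = H x* + g = (0, 0).
Eigenvalues of H: 4.5279, 13.4721.
Both eigenvalues > 0, so H is positive definite -> x* is a strict local min.

min


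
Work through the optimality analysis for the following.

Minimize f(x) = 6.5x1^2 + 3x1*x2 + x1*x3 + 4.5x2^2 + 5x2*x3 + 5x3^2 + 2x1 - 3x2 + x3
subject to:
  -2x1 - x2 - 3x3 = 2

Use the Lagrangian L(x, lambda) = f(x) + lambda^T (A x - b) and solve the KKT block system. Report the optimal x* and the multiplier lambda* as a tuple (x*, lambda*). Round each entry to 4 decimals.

Form the Lagrangian:
  L(x, lambda) = (1/2) x^T Q x + c^T x + lambda^T (A x - b)
Stationarity (grad_x L = 0): Q x + c + A^T lambda = 0.
Primal feasibility: A x = b.

This gives the KKT block system:
  [ Q   A^T ] [ x     ]   [-c ]
  [ A    0  ] [ lambda ] = [ b ]

Solving the linear system:
  x*      = (-0.3892, 0.7451, -0.6556)
  lambda* = (-0.7399)
  f(x*)   = -1.0947

x* = (-0.3892, 0.7451, -0.6556), lambda* = (-0.7399)


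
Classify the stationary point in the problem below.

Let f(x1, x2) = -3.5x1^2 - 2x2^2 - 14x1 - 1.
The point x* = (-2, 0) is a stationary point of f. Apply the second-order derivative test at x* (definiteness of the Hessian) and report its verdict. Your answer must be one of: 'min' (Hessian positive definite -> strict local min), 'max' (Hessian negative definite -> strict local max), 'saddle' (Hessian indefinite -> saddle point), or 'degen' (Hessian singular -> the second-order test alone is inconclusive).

Compute the Hessian H = grad^2 f:
  H = [[-7, 0], [0, -4]]
Verify stationarity: grad f(x*) = H x* + g = (0, 0).
Eigenvalues of H: -7, -4.
Both eigenvalues < 0, so H is negative definite -> x* is a strict local max.

max
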